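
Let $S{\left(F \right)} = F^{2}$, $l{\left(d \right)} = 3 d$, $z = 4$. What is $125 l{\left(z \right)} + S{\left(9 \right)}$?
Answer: $1581$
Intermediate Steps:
$125 l{\left(z \right)} + S{\left(9 \right)} = 125 \cdot 3 \cdot 4 + 9^{2} = 125 \cdot 12 + 81 = 1500 + 81 = 1581$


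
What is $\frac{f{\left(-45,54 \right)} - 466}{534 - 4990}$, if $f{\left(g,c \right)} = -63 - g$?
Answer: $\frac{121}{1114} \approx 0.10862$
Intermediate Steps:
$\frac{f{\left(-45,54 \right)} - 466}{534 - 4990} = \frac{\left(-63 - -45\right) - 466}{534 - 4990} = \frac{\left(-63 + 45\right) - 466}{-4456} = \left(-18 - 466\right) \left(- \frac{1}{4456}\right) = \left(-484\right) \left(- \frac{1}{4456}\right) = \frac{121}{1114}$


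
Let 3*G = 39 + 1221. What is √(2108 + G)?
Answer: 4*√158 ≈ 50.279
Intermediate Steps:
G = 420 (G = (39 + 1221)/3 = (⅓)*1260 = 420)
√(2108 + G) = √(2108 + 420) = √2528 = 4*√158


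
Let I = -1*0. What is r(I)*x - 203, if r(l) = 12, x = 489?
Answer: 5665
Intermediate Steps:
I = 0
r(I)*x - 203 = 12*489 - 203 = 5868 - 203 = 5665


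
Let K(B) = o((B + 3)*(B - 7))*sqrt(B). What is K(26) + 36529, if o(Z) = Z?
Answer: 36529 + 551*sqrt(26) ≈ 39339.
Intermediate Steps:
K(B) = sqrt(B)*(-7 + B)*(3 + B) (K(B) = ((B + 3)*(B - 7))*sqrt(B) = ((3 + B)*(-7 + B))*sqrt(B) = ((-7 + B)*(3 + B))*sqrt(B) = sqrt(B)*(-7 + B)*(3 + B))
K(26) + 36529 = sqrt(26)*(-21 + 26**2 - 4*26) + 36529 = sqrt(26)*(-21 + 676 - 104) + 36529 = sqrt(26)*551 + 36529 = 551*sqrt(26) + 36529 = 36529 + 551*sqrt(26)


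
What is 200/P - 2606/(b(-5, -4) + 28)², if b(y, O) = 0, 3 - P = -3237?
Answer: -103583/31752 ≈ -3.2623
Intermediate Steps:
P = 3240 (P = 3 - 1*(-3237) = 3 + 3237 = 3240)
200/P - 2606/(b(-5, -4) + 28)² = 200/3240 - 2606/(0 + 28)² = 200*(1/3240) - 2606/(28²) = 5/81 - 2606/784 = 5/81 - 2606*1/784 = 5/81 - 1303/392 = -103583/31752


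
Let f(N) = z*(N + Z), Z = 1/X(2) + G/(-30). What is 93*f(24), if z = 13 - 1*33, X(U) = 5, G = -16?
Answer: -46004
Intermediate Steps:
Z = 11/15 (Z = 1/5 - 16/(-30) = 1*(⅕) - 16*(-1/30) = ⅕ + 8/15 = 11/15 ≈ 0.73333)
z = -20 (z = 13 - 33 = -20)
f(N) = -44/3 - 20*N (f(N) = -20*(N + 11/15) = -20*(11/15 + N) = -44/3 - 20*N)
93*f(24) = 93*(-44/3 - 20*24) = 93*(-44/3 - 480) = 93*(-1484/3) = -46004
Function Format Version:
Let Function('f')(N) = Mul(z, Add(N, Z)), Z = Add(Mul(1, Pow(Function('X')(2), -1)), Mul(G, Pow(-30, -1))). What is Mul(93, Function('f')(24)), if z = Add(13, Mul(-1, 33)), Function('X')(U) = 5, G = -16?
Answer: -46004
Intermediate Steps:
Z = Rational(11, 15) (Z = Add(Mul(1, Pow(5, -1)), Mul(-16, Pow(-30, -1))) = Add(Mul(1, Rational(1, 5)), Mul(-16, Rational(-1, 30))) = Add(Rational(1, 5), Rational(8, 15)) = Rational(11, 15) ≈ 0.73333)
z = -20 (z = Add(13, -33) = -20)
Function('f')(N) = Add(Rational(-44, 3), Mul(-20, N)) (Function('f')(N) = Mul(-20, Add(N, Rational(11, 15))) = Mul(-20, Add(Rational(11, 15), N)) = Add(Rational(-44, 3), Mul(-20, N)))
Mul(93, Function('f')(24)) = Mul(93, Add(Rational(-44, 3), Mul(-20, 24))) = Mul(93, Add(Rational(-44, 3), -480)) = Mul(93, Rational(-1484, 3)) = -46004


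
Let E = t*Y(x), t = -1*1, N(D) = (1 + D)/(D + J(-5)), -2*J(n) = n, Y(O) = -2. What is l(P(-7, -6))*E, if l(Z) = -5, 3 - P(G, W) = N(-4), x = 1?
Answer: -10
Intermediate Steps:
J(n) = -n/2
N(D) = (1 + D)/(5/2 + D) (N(D) = (1 + D)/(D - ½*(-5)) = (1 + D)/(D + 5/2) = (1 + D)/(5/2 + D))
P(G, W) = 1 (P(G, W) = 3 - 2*(1 - 4)/(5 + 2*(-4)) = 3 - 2*(-3)/(5 - 8) = 3 - 2*(-3)/(-3) = 3 - 2*(-1)*(-3)/3 = 3 - 1*2 = 3 - 2 = 1)
t = -1
E = 2 (E = -1*(-2) = 2)
l(P(-7, -6))*E = -5*2 = -10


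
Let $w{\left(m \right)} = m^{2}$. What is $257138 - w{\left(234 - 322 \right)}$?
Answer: $249394$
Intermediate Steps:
$257138 - w{\left(234 - 322 \right)} = 257138 - \left(234 - 322\right)^{2} = 257138 - \left(-88\right)^{2} = 257138 - 7744 = 249394$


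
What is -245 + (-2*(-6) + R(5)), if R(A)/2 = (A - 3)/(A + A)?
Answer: -1163/5 ≈ -232.60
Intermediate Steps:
R(A) = (-3 + A)/A (R(A) = 2*((A - 3)/(A + A)) = 2*((-3 + A)/((2*A))) = 2*((-3 + A)*(1/(2*A))) = 2*((-3 + A)/(2*A)) = (-3 + A)/A)
-245 + (-2*(-6) + R(5)) = -245 + (-2*(-6) + (-3 + 5)/5) = -245 + (12 + (⅕)*2) = -245 + (12 + ⅖) = -245 + 62/5 = -1163/5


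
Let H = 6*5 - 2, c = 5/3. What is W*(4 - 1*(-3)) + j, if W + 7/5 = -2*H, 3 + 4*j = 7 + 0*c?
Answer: -2004/5 ≈ -400.80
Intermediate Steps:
c = 5/3 (c = 5*(⅓) = 5/3 ≈ 1.6667)
H = 28 (H = 30 - 2 = 28)
j = 1 (j = -¾ + (7 + 0*(5/3))/4 = -¾ + (7 + 0)/4 = -¾ + (¼)*7 = -¾ + 7/4 = 1)
W = -287/5 (W = -7/5 - 2*28 = -7/5 - 56 = -287/5 ≈ -57.400)
W*(4 - 1*(-3)) + j = -287*(4 - 1*(-3))/5 + 1 = -287*(4 + 3)/5 + 1 = -287/5*7 + 1 = -2009/5 + 1 = -2004/5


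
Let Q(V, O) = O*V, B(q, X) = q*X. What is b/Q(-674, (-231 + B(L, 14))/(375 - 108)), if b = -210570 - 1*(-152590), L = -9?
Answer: -2580110/40103 ≈ -64.337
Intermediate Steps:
B(q, X) = X*q
b = -57980 (b = -210570 + 152590 = -57980)
b/Q(-674, (-231 + B(L, 14))/(375 - 108)) = -57980*(-(375 - 108)/(674*(-231 + 14*(-9)))) = -57980*(-267/(674*(-231 - 126))) = -57980/(-357*1/267*(-674)) = -57980/((-119/89*(-674))) = -57980/80206/89 = -57980*89/80206 = -2580110/40103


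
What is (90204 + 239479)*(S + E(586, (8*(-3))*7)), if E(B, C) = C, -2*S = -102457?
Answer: 33667557643/2 ≈ 1.6834e+10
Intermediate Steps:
S = 102457/2 (S = -½*(-102457) = 102457/2 ≈ 51229.)
(90204 + 239479)*(S + E(586, (8*(-3))*7)) = (90204 + 239479)*(102457/2 + (8*(-3))*7) = 329683*(102457/2 - 24*7) = 329683*(102457/2 - 168) = 329683*(102121/2) = 33667557643/2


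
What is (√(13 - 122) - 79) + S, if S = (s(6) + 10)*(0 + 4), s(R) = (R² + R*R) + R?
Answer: 273 + I*√109 ≈ 273.0 + 10.44*I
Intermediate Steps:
s(R) = R + 2*R² (s(R) = (R² + R²) + R = 2*R² + R = R + 2*R²)
S = 352 (S = (6*(1 + 2*6) + 10)*(0 + 4) = (6*(1 + 12) + 10)*4 = (6*13 + 10)*4 = (78 + 10)*4 = 88*4 = 352)
(√(13 - 122) - 79) + S = (√(13 - 122) - 79) + 352 = (√(-109) - 79) + 352 = (I*√109 - 79) + 352 = (-79 + I*√109) + 352 = 273 + I*√109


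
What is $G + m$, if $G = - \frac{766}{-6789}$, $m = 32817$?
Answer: $\frac{222795379}{6789} \approx 32817.0$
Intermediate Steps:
$G = \frac{766}{6789}$ ($G = \left(-766\right) \left(- \frac{1}{6789}\right) = \frac{766}{6789} \approx 0.11283$)
$G + m = \frac{766}{6789} + 32817 = \frac{222795379}{6789}$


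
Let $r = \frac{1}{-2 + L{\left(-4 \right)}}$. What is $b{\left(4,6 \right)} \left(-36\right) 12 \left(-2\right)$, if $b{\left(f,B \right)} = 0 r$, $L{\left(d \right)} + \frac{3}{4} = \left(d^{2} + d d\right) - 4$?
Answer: $0$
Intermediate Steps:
$L{\left(d \right)} = - \frac{19}{4} + 2 d^{2}$ ($L{\left(d \right)} = - \frac{3}{4} - \left(4 - d^{2} - d d\right) = - \frac{3}{4} + \left(\left(d^{2} + d^{2}\right) - 4\right) = - \frac{3}{4} + \left(2 d^{2} - 4\right) = - \frac{3}{4} + \left(-4 + 2 d^{2}\right) = - \frac{19}{4} + 2 d^{2}$)
$r = \frac{4}{101}$ ($r = \frac{1}{-2 - \left(\frac{19}{4} - 2 \left(-4\right)^{2}\right)} = \frac{1}{-2 + \left(- \frac{19}{4} + 2 \cdot 16\right)} = \frac{1}{-2 + \left(- \frac{19}{4} + 32\right)} = \frac{1}{-2 + \frac{109}{4}} = \frac{1}{\frac{101}{4}} = \frac{4}{101} \approx 0.039604$)
$b{\left(f,B \right)} = 0$ ($b{\left(f,B \right)} = 0 \cdot \frac{4}{101} = 0$)
$b{\left(4,6 \right)} \left(-36\right) 12 \left(-2\right) = 0 \left(-36\right) 12 \left(-2\right) = 0 \cdot 12 \left(-2\right) = 0 \left(-2\right) = 0$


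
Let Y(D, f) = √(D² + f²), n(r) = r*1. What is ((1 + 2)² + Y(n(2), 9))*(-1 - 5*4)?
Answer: -189 - 21*√85 ≈ -382.61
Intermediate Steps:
n(r) = r
((1 + 2)² + Y(n(2), 9))*(-1 - 5*4) = ((1 + 2)² + √(2² + 9²))*(-1 - 5*4) = (3² + √(4 + 81))*(-1 - 20) = (9 + √85)*(-21) = -189 - 21*√85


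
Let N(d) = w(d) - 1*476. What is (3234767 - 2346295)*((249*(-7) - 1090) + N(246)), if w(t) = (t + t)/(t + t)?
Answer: -2939065376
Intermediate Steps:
w(t) = 1 (w(t) = (2*t)/((2*t)) = (2*t)*(1/(2*t)) = 1)
N(d) = -475 (N(d) = 1 - 1*476 = 1 - 476 = -475)
(3234767 - 2346295)*((249*(-7) - 1090) + N(246)) = (3234767 - 2346295)*((249*(-7) - 1090) - 475) = 888472*((-1743 - 1090) - 475) = 888472*(-2833 - 475) = 888472*(-3308) = -2939065376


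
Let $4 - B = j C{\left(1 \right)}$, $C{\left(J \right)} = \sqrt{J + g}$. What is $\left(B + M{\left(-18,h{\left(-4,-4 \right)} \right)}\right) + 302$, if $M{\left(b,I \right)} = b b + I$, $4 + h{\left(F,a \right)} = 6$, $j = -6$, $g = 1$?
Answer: $632 + 6 \sqrt{2} \approx 640.49$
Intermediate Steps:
$C{\left(J \right)} = \sqrt{1 + J}$ ($C{\left(J \right)} = \sqrt{J + 1} = \sqrt{1 + J}$)
$h{\left(F,a \right)} = 2$ ($h{\left(F,a \right)} = -4 + 6 = 2$)
$M{\left(b,I \right)} = I + b^{2}$ ($M{\left(b,I \right)} = b^{2} + I = I + b^{2}$)
$B = 4 + 6 \sqrt{2}$ ($B = 4 - - 6 \sqrt{1 + 1} = 4 - - 6 \sqrt{2} = 4 + 6 \sqrt{2} \approx 12.485$)
$\left(B + M{\left(-18,h{\left(-4,-4 \right)} \right)}\right) + 302 = \left(\left(4 + 6 \sqrt{2}\right) + \left(2 + \left(-18\right)^{2}\right)\right) + 302 = \left(\left(4 + 6 \sqrt{2}\right) + \left(2 + 324\right)\right) + 302 = \left(\left(4 + 6 \sqrt{2}\right) + 326\right) + 302 = \left(330 + 6 \sqrt{2}\right) + 302 = 632 + 6 \sqrt{2}$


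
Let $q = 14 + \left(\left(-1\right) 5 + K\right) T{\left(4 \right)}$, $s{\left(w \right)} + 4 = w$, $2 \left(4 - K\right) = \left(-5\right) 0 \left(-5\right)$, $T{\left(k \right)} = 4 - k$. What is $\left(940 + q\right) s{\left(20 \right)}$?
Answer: $15264$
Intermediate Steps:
$K = 4$ ($K = 4 - \frac{\left(-5\right) 0 \left(-5\right)}{2} = 4 - \frac{0 \left(-5\right)}{2} = 4 - 0 = 4 + 0 = 4$)
$s{\left(w \right)} = -4 + w$
$q = 14$ ($q = 14 + \left(\left(-1\right) 5 + 4\right) \left(4 - 4\right) = 14 + \left(-5 + 4\right) \left(4 - 4\right) = 14 - 0 = 14 + 0 = 14$)
$\left(940 + q\right) s{\left(20 \right)} = \left(940 + 14\right) \left(-4 + 20\right) = 954 \cdot 16 = 15264$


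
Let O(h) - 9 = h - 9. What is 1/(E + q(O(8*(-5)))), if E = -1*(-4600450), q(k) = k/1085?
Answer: 217/998297642 ≈ 2.1737e-7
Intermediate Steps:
O(h) = h (O(h) = 9 + (h - 9) = 9 + (-9 + h) = h)
q(k) = k/1085 (q(k) = k*(1/1085) = k/1085)
E = 4600450
1/(E + q(O(8*(-5)))) = 1/(4600450 + (8*(-5))/1085) = 1/(4600450 + (1/1085)*(-40)) = 1/(4600450 - 8/217) = 1/(998297642/217) = 217/998297642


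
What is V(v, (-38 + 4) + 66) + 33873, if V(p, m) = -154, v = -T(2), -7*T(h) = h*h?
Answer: 33719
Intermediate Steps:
T(h) = -h²/7 (T(h) = -h*h/7 = -h²/7)
v = 4/7 (v = -(-1)*2²/7 = -(-1)*4/7 = -1*(-4/7) = 4/7 ≈ 0.57143)
V(v, (-38 + 4) + 66) + 33873 = -154 + 33873 = 33719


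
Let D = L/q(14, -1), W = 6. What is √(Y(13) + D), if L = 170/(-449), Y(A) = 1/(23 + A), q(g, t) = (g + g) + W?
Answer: √120781/2694 ≈ 0.12900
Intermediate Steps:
q(g, t) = 6 + 2*g (q(g, t) = (g + g) + 6 = 2*g + 6 = 6 + 2*g)
L = -170/449 (L = 170*(-1/449) = -170/449 ≈ -0.37862)
D = -5/449 (D = -170/(449*(6 + 2*14)) = -170/(449*(6 + 28)) = -170/449/34 = -170/449*1/34 = -5/449 ≈ -0.011136)
√(Y(13) + D) = √(1/(23 + 13) - 5/449) = √(1/36 - 5/449) = √(269/16164) = √120781/2694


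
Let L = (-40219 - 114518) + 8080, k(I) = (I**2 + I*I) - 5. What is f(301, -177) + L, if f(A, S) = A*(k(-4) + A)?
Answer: -47929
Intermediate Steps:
k(I) = -5 + 2*I**2 (k(I) = (I**2 + I**2) - 5 = 2*I**2 - 5 = -5 + 2*I**2)
f(A, S) = A*(27 + A) (f(A, S) = A*((-5 + 2*(-4)**2) + A) = A*((-5 + 2*16) + A) = A*((-5 + 32) + A) = A*(27 + A))
L = -146657 (L = -154737 + 8080 = -146657)
f(301, -177) + L = 301*(27 + 301) - 146657 = 301*328 - 146657 = 98728 - 146657 = -47929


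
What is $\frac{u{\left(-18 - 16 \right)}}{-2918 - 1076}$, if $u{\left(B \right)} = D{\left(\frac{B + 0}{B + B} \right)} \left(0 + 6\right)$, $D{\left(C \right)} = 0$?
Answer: $0$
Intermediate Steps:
$u{\left(B \right)} = 0$ ($u{\left(B \right)} = 0 \left(0 + 6\right) = 0 \cdot 6 = 0$)
$\frac{u{\left(-18 - 16 \right)}}{-2918 - 1076} = \frac{0}{-2918 - 1076} = \frac{0}{-3994} = 0 \left(- \frac{1}{3994}\right) = 0$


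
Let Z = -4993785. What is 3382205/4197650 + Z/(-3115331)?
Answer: 6299769938021/2615413834430 ≈ 2.4087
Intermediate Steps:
3382205/4197650 + Z/(-3115331) = 3382205/4197650 - 4993785/(-3115331) = 3382205*(1/4197650) - 4993785*(-1/3115331) = 676441/839530 + 4993785/3115331 = 6299769938021/2615413834430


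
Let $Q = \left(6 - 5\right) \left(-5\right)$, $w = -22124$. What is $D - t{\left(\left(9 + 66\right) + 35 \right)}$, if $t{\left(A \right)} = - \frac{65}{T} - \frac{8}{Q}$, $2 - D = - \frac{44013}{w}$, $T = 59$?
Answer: $- \frac{3182903}{6526580} \approx -0.48768$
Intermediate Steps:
$Q = -5$ ($Q = 1 \left(-5\right) = -5$)
$D = \frac{235}{22124}$ ($D = 2 - - \frac{44013}{-22124} = 2 - \left(-44013\right) \left(- \frac{1}{22124}\right) = 2 - \frac{44013}{22124} = \frac{235}{22124} \approx 0.010622$)
$t{\left(A \right)} = \frac{147}{295}$ ($t{\left(A \right)} = - \frac{65}{59} - \frac{8}{-5} = \left(-65\right) \frac{1}{59} - - \frac{8}{5} = - \frac{65}{59} + \frac{8}{5} = \frac{147}{295}$)
$D - t{\left(\left(9 + 66\right) + 35 \right)} = \frac{235}{22124} - \frac{147}{295} = - \frac{3182903}{6526580}$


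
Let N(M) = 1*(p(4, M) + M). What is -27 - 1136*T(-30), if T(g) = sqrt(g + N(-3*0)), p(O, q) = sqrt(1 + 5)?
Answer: -27 - 1136*I*sqrt(30 - sqrt(6)) ≈ -27.0 - 5962.7*I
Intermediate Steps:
p(O, q) = sqrt(6)
N(M) = M + sqrt(6) (N(M) = 1*(sqrt(6) + M) = 1*(M + sqrt(6)) = M + sqrt(6))
T(g) = sqrt(g + sqrt(6)) (T(g) = sqrt(g + (-3*0 + sqrt(6))) = sqrt(g + (0 + sqrt(6))) = sqrt(g + sqrt(6)))
-27 - 1136*T(-30) = -27 - 1136*sqrt(-30 + sqrt(6))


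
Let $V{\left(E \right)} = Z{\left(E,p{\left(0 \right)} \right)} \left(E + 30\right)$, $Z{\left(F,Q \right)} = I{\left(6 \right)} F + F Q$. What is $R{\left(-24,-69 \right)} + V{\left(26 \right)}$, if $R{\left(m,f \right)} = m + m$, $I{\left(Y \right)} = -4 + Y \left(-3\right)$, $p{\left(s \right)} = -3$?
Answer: $-36448$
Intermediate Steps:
$I{\left(Y \right)} = -4 - 3 Y$
$R{\left(m,f \right)} = 2 m$
$Z{\left(F,Q \right)} = - 22 F + F Q$ ($Z{\left(F,Q \right)} = \left(-4 - 18\right) F + F Q = - 22 F + F Q$)
$V{\left(E \right)} = - 25 E \left(30 + E\right)$ ($V{\left(E \right)} = E \left(-22 - 3\right) \left(E + 30\right) = E \left(-25\right) \left(30 + E\right) = - 25 E \left(30 + E\right)$)
$R{\left(-24,-69 \right)} + V{\left(26 \right)} = 2 \left(-24\right) - 650 \left(30 + 26\right) = -48 - 650 \cdot 56 = -48 - 36400 = -36448$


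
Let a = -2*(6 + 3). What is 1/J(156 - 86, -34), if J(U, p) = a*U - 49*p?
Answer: 1/406 ≈ 0.0024631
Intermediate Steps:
a = -18 (a = -2*9 = -18)
J(U, p) = -49*p - 18*U (J(U, p) = -18*U - 49*p = -49*p - 18*U)
1/J(156 - 86, -34) = 1/(-49*(-34) - 18*(156 - 86)) = 1/(1666 - 18*70) = 1/(1666 - 1260) = 1/406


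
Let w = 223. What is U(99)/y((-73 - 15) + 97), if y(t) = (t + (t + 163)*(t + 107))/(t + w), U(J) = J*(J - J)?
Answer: 0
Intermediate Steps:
U(J) = 0 (U(J) = J*0 = 0)
y(t) = (t + (107 + t)*(163 + t))/(223 + t) (y(t) = (t + (t + 163)*(t + 107))/(t + 223) = (t + (163 + t)*(107 + t))/(223 + t) = (t + (107 + t)*(163 + t))/(223 + t))
U(99)/y((-73 - 15) + 97) = 0/(((17441 + ((-73 - 15) + 97)² + 271*((-73 - 15) + 97))/(223 + ((-73 - 15) + 97)))) = 0/(((17441 + (-88 + 97)² + 271*(-88 + 97))/(223 + (-88 + 97)))) = 0/(((17441 + 9² + 271*9)/(223 + 9))) = 0/(((17441 + 81 + 2439)/232)) = 0/(((1/232)*19961)) = 0/(19961/232) = 0*(232/19961) = 0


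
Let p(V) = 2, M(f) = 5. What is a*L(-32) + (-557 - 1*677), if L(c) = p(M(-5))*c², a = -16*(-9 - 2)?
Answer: 359214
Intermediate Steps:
a = 176 (a = -16*(-11) = 176)
L(c) = 2*c²
a*L(-32) + (-557 - 1*677) = 176*(2*(-32)²) + (-557 - 1*677) = 176*(2*1024) + (-557 - 677) = 176*2048 - 1234 = 360448 - 1234 = 359214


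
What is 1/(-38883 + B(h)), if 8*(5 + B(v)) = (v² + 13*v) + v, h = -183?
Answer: -8/280177 ≈ -2.8553e-5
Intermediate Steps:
B(v) = -5 + v²/8 + 7*v/4 (B(v) = -5 + ((v² + 13*v) + v)/8 = -5 + (v² + 14*v)/8 = -5 + (v²/8 + 7*v/4) = -5 + v²/8 + 7*v/4)
1/(-38883 + B(h)) = 1/(-38883 + (-5 + (⅛)*(-183)² + (7/4)*(-183))) = 1/(-38883 + (-5 + (⅛)*33489 - 1281/4)) = 1/(-38883 + (-5 + 33489/8 - 1281/4)) = 1/(-38883 + 30887/8) = 1/(-280177/8) = -8/280177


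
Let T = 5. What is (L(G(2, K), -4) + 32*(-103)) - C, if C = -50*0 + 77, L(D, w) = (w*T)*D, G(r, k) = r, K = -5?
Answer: -3413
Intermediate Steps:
L(D, w) = 5*D*w (L(D, w) = (w*5)*D = (5*w)*D = 5*D*w)
C = 77 (C = 0 + 77 = 77)
(L(G(2, K), -4) + 32*(-103)) - C = (5*2*(-4) + 32*(-103)) - 1*77 = (-40 - 3296) - 77 = -3336 - 77 = -3413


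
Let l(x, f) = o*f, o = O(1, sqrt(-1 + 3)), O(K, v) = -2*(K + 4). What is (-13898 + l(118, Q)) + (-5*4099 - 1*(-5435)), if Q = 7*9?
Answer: -29588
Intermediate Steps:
O(K, v) = -8 - 2*K (O(K, v) = -2*(4 + K) = -8 - 2*K)
o = -10 (o = -8 - 2*1 = -8 - 2 = -10)
Q = 63
l(x, f) = -10*f
(-13898 + l(118, Q)) + (-5*4099 - 1*(-5435)) = (-13898 - 10*63) + (-5*4099 - 1*(-5435)) = (-13898 - 630) + (-20495 + 5435) = -14528 - 15060 = -29588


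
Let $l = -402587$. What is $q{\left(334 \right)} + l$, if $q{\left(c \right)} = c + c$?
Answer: $-401919$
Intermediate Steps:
$q{\left(c \right)} = 2 c$
$q{\left(334 \right)} + l = 2 \cdot 334 - 402587 = 668 - 402587 = -401919$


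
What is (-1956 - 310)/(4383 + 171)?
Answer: -103/207 ≈ -0.49758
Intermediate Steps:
(-1956 - 310)/(4383 + 171) = -2266/4554 = -2266*1/4554 = -103/207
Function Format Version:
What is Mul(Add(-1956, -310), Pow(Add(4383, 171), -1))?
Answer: Rational(-103, 207) ≈ -0.49758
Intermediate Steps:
Mul(Add(-1956, -310), Pow(Add(4383, 171), -1)) = Mul(-2266, Pow(4554, -1)) = Mul(-2266, Rational(1, 4554)) = Rational(-103, 207)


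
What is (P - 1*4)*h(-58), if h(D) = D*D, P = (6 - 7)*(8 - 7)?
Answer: -16820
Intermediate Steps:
P = -1 (P = -1*1 = -1)
h(D) = D²
(P - 1*4)*h(-58) = (-1 - 1*4)*(-58)² = (-1 - 4)*3364 = -5*3364 = -16820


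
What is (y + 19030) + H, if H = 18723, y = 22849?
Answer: 60602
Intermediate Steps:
(y + 19030) + H = (22849 + 19030) + 18723 = 41879 + 18723 = 60602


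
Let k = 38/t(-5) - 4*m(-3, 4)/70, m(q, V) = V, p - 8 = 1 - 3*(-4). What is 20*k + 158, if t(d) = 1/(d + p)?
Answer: 86194/7 ≈ 12313.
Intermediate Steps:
p = 21 (p = 8 + (1 - 3*(-4)) = 8 + (1 + 12) = 8 + 13 = 21)
t(d) = 1/(21 + d) (t(d) = 1/(d + 21) = 1/(21 + d))
k = 21272/35 (k = 38/(1/(21 - 5)) - 4*4/70 = 38/(1/16) - 16*1/70 = 38/(1/16) - 8/35 = 38*16 - 8/35 = 608 - 8/35 = 21272/35 ≈ 607.77)
20*k + 158 = 20*(21272/35) + 158 = 85088/7 + 158 = 86194/7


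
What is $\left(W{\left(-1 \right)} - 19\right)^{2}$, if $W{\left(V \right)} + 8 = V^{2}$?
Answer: $676$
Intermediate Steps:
$W{\left(V \right)} = -8 + V^{2}$
$\left(W{\left(-1 \right)} - 19\right)^{2} = \left(\left(-8 + \left(-1\right)^{2}\right) - 19\right)^{2} = \left(\left(-8 + 1\right) - 19\right)^{2} = \left(-7 - 19\right)^{2} = \left(-26\right)^{2} = 676$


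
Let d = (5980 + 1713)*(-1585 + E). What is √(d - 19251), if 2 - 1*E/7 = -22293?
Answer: √1188395389 ≈ 34473.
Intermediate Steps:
E = 156065 (E = 14 - 7*(-22293) = 14 + 156051 = 156065)
d = 1188414640 (d = (5980 + 1713)*(-1585 + 156065) = 7693*154480 = 1188414640)
√(d - 19251) = √(1188414640 - 19251) = √1188395389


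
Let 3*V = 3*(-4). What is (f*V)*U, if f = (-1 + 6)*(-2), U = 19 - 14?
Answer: 200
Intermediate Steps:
U = 5
V = -4 (V = (3*(-4))/3 = (⅓)*(-12) = -4)
f = -10 (f = 5*(-2) = -10)
(f*V)*U = -10*(-4)*5 = 40*5 = 200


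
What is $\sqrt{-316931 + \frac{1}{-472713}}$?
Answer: $\frac{2 i \sqrt{17705158601100063}}{472713} \approx 562.97 i$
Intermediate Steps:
$\sqrt{-316931 + \frac{1}{-472713}} = \sqrt{-316931 - \frac{1}{472713}} = \sqrt{- \frac{149817403804}{472713}} = \frac{2 i \sqrt{17705158601100063}}{472713}$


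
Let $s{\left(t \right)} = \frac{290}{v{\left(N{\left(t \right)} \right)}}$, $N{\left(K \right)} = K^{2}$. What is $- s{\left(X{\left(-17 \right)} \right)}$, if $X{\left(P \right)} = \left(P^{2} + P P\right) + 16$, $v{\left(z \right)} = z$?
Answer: $- \frac{145}{176418} \approx -0.00082191$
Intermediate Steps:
$X{\left(P \right)} = 16 + 2 P^{2}$ ($X{\left(P \right)} = \left(P^{2} + P^{2}\right) + 16 = 2 P^{2} + 16 = 16 + 2 P^{2}$)
$s{\left(t \right)} = \frac{290}{t^{2}}$
$- s{\left(X{\left(-17 \right)} \right)} = - \frac{290}{\left(16 + 2 \left(-17\right)^{2}\right)^{2}} = - \frac{290}{\left(16 + 2 \cdot 289\right)^{2}} = - \frac{290}{\left(16 + 578\right)^{2}} = - \frac{290}{352836} = \left(-1\right) \frac{145}{176418} = - \frac{145}{176418}$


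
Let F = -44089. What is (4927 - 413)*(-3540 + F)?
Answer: -214997306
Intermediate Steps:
(4927 - 413)*(-3540 + F) = (4927 - 413)*(-3540 - 44089) = 4514*(-47629) = -214997306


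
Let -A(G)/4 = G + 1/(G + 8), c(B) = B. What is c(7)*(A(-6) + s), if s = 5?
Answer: 189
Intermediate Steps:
A(G) = -4*G - 4/(8 + G) (A(G) = -4*(G + 1/(G + 8)) = -4*(G + 1/(8 + G)) = -4*G - 4/(8 + G))
c(7)*(A(-6) + s) = 7*(4*(-1 - 1*(-6)² - 8*(-6))/(8 - 6) + 5) = 7*(4*(-1 - 1*36 + 48)/2 + 5) = 7*(4*(½)*(-1 - 36 + 48) + 5) = 7*(4*(½)*11 + 5) = 7*(22 + 5) = 7*27 = 189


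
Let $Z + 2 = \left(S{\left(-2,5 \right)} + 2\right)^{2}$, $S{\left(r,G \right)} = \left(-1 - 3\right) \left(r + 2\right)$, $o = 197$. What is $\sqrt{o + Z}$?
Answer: $\sqrt{199} \approx 14.107$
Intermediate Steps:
$S{\left(r,G \right)} = -8 - 4 r$ ($S{\left(r,G \right)} = - 4 \left(2 + r\right) = -8 - 4 r$)
$Z = 2$ ($Z = -2 + \left(\left(-8 - -8\right) + 2\right)^{2} = -2 + \left(\left(-8 + 8\right) + 2\right)^{2} = -2 + \left(0 + 2\right)^{2} = -2 + 2^{2} = -2 + 4 = 2$)
$\sqrt{o + Z} = \sqrt{197 + 2} = \sqrt{199}$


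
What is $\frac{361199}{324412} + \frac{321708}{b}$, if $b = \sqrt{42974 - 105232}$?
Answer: $\frac{361199}{324412} - \frac{160854 i \sqrt{62258}}{31129} \approx 1.1134 - 1289.3 i$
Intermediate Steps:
$b = i \sqrt{62258}$ ($b = \sqrt{-62258} = i \sqrt{62258} \approx 249.52 i$)
$\frac{361199}{324412} + \frac{321708}{b} = \frac{361199}{324412} + \frac{321708}{i \sqrt{62258}} = 361199 \cdot \frac{1}{324412} + 321708 \left(- \frac{i \sqrt{62258}}{62258}\right) = \frac{361199}{324412} - \frac{160854 i \sqrt{62258}}{31129}$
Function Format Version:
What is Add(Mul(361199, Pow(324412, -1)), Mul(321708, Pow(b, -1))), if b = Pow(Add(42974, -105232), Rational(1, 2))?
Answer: Add(Rational(361199, 324412), Mul(Rational(-160854, 31129), I, Pow(62258, Rational(1, 2)))) ≈ Add(1.1134, Mul(-1289.3, I))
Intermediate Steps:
b = Mul(I, Pow(62258, Rational(1, 2))) (b = Pow(-62258, Rational(1, 2)) = Mul(I, Pow(62258, Rational(1, 2))) ≈ Mul(249.52, I))
Add(Mul(361199, Pow(324412, -1)), Mul(321708, Pow(b, -1))) = Add(Mul(361199, Pow(324412, -1)), Mul(321708, Pow(Mul(I, Pow(62258, Rational(1, 2))), -1))) = Add(Mul(361199, Rational(1, 324412)), Mul(321708, Mul(Rational(-1, 62258), I, Pow(62258, Rational(1, 2))))) = Add(Rational(361199, 324412), Mul(Rational(-160854, 31129), I, Pow(62258, Rational(1, 2))))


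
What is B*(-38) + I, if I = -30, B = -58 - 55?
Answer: 4264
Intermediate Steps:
B = -113
B*(-38) + I = -113*(-38) - 30 = 4294 - 30 = 4264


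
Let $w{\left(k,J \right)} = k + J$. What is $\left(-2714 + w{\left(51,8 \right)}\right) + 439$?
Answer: $-2216$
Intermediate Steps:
$w{\left(k,J \right)} = J + k$
$\left(-2714 + w{\left(51,8 \right)}\right) + 439 = \left(-2714 + \left(8 + 51\right)\right) + 439 = \left(-2714 + 59\right) + 439 = -2655 + 439 = -2216$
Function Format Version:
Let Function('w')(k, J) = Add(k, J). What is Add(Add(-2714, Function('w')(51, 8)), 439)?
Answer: -2216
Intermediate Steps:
Function('w')(k, J) = Add(J, k)
Add(Add(-2714, Function('w')(51, 8)), 439) = Add(Add(-2714, Add(8, 51)), 439) = Add(Add(-2714, 59), 439) = Add(-2655, 439) = -2216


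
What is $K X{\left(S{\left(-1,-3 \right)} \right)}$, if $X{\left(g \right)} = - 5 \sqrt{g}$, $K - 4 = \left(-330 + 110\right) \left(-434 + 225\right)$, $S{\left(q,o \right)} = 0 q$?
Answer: $0$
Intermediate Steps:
$S{\left(q,o \right)} = 0$
$K = 45984$ ($K = 4 + \left(-330 + 110\right) \left(-434 + 225\right) = 4 - -45980 = 4 + 45980 = 45984$)
$K X{\left(S{\left(-1,-3 \right)} \right)} = 45984 \left(- 5 \sqrt{0}\right) = 45984 \left(\left(-5\right) 0\right) = 45984 \cdot 0 = 0$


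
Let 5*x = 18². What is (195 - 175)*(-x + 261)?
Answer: 3924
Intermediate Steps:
x = 324/5 (x = (⅕)*18² = (⅕)*324 = 324/5 ≈ 64.800)
(195 - 175)*(-x + 261) = (195 - 175)*(-1*324/5 + 261) = 20*(-324/5 + 261) = 20*(981/5) = 3924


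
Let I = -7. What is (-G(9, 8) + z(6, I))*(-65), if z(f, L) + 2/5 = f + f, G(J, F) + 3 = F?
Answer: -429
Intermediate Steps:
G(J, F) = -3 + F
z(f, L) = -2/5 + 2*f (z(f, L) = -2/5 + (f + f) = -2/5 + 2*f)
(-G(9, 8) + z(6, I))*(-65) = (-(-3 + 8) + (-2/5 + 2*6))*(-65) = (-1*5 + (-2/5 + 12))*(-65) = (-5 + 58/5)*(-65) = (33/5)*(-65) = -429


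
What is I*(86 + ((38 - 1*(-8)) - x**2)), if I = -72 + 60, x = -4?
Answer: -1392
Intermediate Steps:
I = -12
I*(86 + ((38 - 1*(-8)) - x**2)) = -12*(86 + ((38 - 1*(-8)) - 1*(-4)**2)) = -12*(86 + ((38 + 8) - 1*16)) = -12*(86 + (46 - 16)) = -12*(86 + 30) = -12*116 = -1392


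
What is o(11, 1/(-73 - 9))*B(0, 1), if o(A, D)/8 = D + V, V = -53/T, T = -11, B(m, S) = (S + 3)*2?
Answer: 138720/451 ≈ 307.58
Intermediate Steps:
B(m, S) = 6 + 2*S (B(m, S) = (3 + S)*2 = 6 + 2*S)
V = 53/11 (V = -53/(-11) = -53*(-1/11) = 53/11 ≈ 4.8182)
o(A, D) = 424/11 + 8*D (o(A, D) = 8*(D + 53/11) = 8*(53/11 + D) = 424/11 + 8*D)
o(11, 1/(-73 - 9))*B(0, 1) = (424/11 + 8/(-73 - 9))*(6 + 2*1) = (424/11 + 8/(-82))*(6 + 2) = (424/11 + 8*(-1/82))*8 = (424/11 - 4/41)*8 = (17340/451)*8 = 138720/451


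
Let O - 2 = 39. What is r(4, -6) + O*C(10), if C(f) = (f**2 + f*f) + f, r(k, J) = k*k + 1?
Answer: 8627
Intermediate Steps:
r(k, J) = 1 + k**2 (r(k, J) = k**2 + 1 = 1 + k**2)
O = 41 (O = 2 + 39 = 41)
C(f) = f + 2*f**2 (C(f) = (f**2 + f**2) + f = 2*f**2 + f = f + 2*f**2)
r(4, -6) + O*C(10) = (1 + 4**2) + 41*(10*(1 + 2*10)) = (1 + 16) + 41*(10*(1 + 20)) = 17 + 41*(10*21) = 17 + 41*210 = 17 + 8610 = 8627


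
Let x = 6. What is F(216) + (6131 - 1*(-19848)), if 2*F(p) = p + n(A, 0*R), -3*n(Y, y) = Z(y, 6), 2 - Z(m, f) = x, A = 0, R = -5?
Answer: 78263/3 ≈ 26088.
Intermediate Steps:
Z(m, f) = -4 (Z(m, f) = 2 - 1*6 = 2 - 6 = -4)
n(Y, y) = 4/3 (n(Y, y) = -1/3*(-4) = 4/3)
F(p) = 2/3 + p/2 (F(p) = (p + 4/3)/2 = (4/3 + p)/2 = 2/3 + p/2)
F(216) + (6131 - 1*(-19848)) = (2/3 + (1/2)*216) + (6131 - 1*(-19848)) = (2/3 + 108) + (6131 + 19848) = 326/3 + 25979 = 78263/3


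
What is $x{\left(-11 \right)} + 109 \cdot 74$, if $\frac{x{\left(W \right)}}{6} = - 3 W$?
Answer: $8264$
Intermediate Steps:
$x{\left(W \right)} = - 18 W$ ($x{\left(W \right)} = 6 \left(- 3 W\right) = - 18 W$)
$x{\left(-11 \right)} + 109 \cdot 74 = \left(-18\right) \left(-11\right) + 109 \cdot 74 = 198 + 8066 = 8264$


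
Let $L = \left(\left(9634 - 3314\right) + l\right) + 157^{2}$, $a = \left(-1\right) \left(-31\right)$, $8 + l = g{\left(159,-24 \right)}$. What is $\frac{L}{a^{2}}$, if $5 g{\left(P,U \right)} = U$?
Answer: $\frac{154781}{4805} \approx 32.212$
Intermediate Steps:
$g{\left(P,U \right)} = \frac{U}{5}$
$l = - \frac{64}{5}$ ($l = -8 + \frac{1}{5} \left(-24\right) = -8 - \frac{24}{5} = - \frac{64}{5} \approx -12.8$)
$a = 31$
$L = \frac{154781}{5}$ ($L = \left(\left(9634 - 3314\right) - \frac{64}{5}\right) + 157^{2} = \left(\left(9634 - 3314\right) - \frac{64}{5}\right) + 24649 = \left(6320 - \frac{64}{5}\right) + 24649 = \frac{31536}{5} + 24649 = \frac{154781}{5} \approx 30956.0$)
$\frac{L}{a^{2}} = \frac{154781}{5 \cdot 31^{2}} = \frac{154781}{5 \cdot 961} = \frac{154781}{5} \cdot \frac{1}{961} = \frac{154781}{4805}$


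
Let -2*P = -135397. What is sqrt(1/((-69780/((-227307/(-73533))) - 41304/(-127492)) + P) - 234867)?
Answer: 5*I*sqrt(446282755830918794008060625943913)/217953605240497 ≈ 484.63*I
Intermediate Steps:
P = 135397/2 (P = -1/2*(-135397) = 135397/2 ≈ 67699.)
sqrt(1/((-69780/((-227307/(-73533))) - 41304/(-127492)) + P) - 234867) = sqrt(1/((-69780/((-227307/(-73533))) - 41304/(-127492)) + 135397/2) - 234867) = sqrt(1/((-69780/((-227307*(-1/73533))) - 41304*(-1/127492)) + 135397/2) - 234867) = sqrt(1/((-69780/75769/24511 + 10326/31873) + 135397/2) - 234867) = sqrt(1/((-69780*24511/75769 + 10326/31873) + 135397/2) - 234867) = sqrt(1/((-1710377580/75769 + 10326/31873) + 135397/2) - 234867) = sqrt(1/(-54514082216646/2414985337 + 135397/2) - 234867) = sqrt(1/(217953605240497/4829970674) - 234867) = sqrt(4829970674/217953605240497 - 234867) = sqrt(-51190109397189838225/217953605240497) = 5*I*sqrt(446282755830918794008060625943913)/217953605240497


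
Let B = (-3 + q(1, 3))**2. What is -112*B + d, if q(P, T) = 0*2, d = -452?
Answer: -1460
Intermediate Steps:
q(P, T) = 0
B = 9 (B = (-3 + 0)**2 = (-3)**2 = 9)
-112*B + d = -112*9 - 452 = -1008 - 452 = -1460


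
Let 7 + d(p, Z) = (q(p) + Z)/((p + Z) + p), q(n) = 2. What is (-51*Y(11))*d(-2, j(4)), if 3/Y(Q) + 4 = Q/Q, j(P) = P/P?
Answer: -408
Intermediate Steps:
j(P) = 1
Y(Q) = -1 (Y(Q) = 3/(-4 + Q/Q) = 3/(-4 + 1) = 3/(-3) = 3*(-⅓) = -1)
d(p, Z) = -7 + (2 + Z)/(Z + 2*p) (d(p, Z) = -7 + (2 + Z)/((p + Z) + p) = -7 + (2 + Z)/((Z + p) + p) = -7 + (2 + Z)/(Z + 2*p))
(-51*Y(11))*d(-2, j(4)) = (-51*(-1))*(2*(1 - 7*(-2) - 3*1)/(1 + 2*(-2))) = 51*(2*(1 + 14 - 3)/(1 - 4)) = 51*(2*12/(-3)) = 51*(2*(-⅓)*12) = 51*(-8) = -408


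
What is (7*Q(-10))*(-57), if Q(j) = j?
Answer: 3990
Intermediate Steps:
(7*Q(-10))*(-57) = (7*(-10))*(-57) = -70*(-57) = 3990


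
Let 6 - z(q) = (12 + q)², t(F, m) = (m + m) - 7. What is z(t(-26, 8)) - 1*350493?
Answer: -350928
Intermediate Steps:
t(F, m) = -7 + 2*m (t(F, m) = 2*m - 7 = -7 + 2*m)
z(q) = 6 - (12 + q)²
z(t(-26, 8)) - 1*350493 = (6 - (12 + (-7 + 2*8))²) - 1*350493 = (6 - (12 + (-7 + 16))²) - 350493 = (6 - (12 + 9)²) - 350493 = (6 - 1*21²) - 350493 = (6 - 1*441) - 350493 = (6 - 441) - 350493 = -435 - 350493 = -350928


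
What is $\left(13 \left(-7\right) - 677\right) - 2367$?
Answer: $-3135$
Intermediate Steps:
$\left(13 \left(-7\right) - 677\right) - 2367 = \left(-91 - 677\right) - 2367 = -768 - 2367 = -3135$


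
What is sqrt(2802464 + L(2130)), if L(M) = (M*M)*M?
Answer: 2*sqrt(2416599866) ≈ 98318.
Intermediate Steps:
L(M) = M**3 (L(M) = M**2*M = M**3)
sqrt(2802464 + L(2130)) = sqrt(2802464 + 2130**3) = sqrt(2802464 + 9663597000) = sqrt(9666399464) = 2*sqrt(2416599866)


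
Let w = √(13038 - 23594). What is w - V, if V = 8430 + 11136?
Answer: -19566 + 2*I*√2639 ≈ -19566.0 + 102.74*I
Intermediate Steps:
V = 19566
w = 2*I*√2639 (w = √(-10556) = 2*I*√2639 ≈ 102.74*I)
w - V = 2*I*√2639 - 1*19566 = 2*I*√2639 - 19566 = -19566 + 2*I*√2639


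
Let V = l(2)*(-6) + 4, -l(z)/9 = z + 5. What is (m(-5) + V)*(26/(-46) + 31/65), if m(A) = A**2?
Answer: -53724/1495 ≈ -35.936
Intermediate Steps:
l(z) = -45 - 9*z (l(z) = -9*(z + 5) = -9*(5 + z) = -45 - 9*z)
V = 382 (V = (-45 - 9*2)*(-6) + 4 = (-45 - 18)*(-6) + 4 = -63*(-6) + 4 = 378 + 4 = 382)
(m(-5) + V)*(26/(-46) + 31/65) = ((-5)**2 + 382)*(26/(-46) + 31/65) = (25 + 382)*(26*(-1/46) + 31*(1/65)) = 407*(-13/23 + 31/65) = 407*(-132/1495) = -53724/1495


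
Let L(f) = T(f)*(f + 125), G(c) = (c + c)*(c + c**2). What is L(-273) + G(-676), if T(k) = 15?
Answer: -616919820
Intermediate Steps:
G(c) = 2*c*(c + c**2) (G(c) = (2*c)*(c + c**2) = 2*c*(c + c**2))
L(f) = 1875 + 15*f (L(f) = 15*(f + 125) = 15*(125 + f) = 1875 + 15*f)
L(-273) + G(-676) = (1875 + 15*(-273)) + 2*(-676)**2*(1 - 676) = (1875 - 4095) + 2*456976*(-675) = -2220 - 616917600 = -616919820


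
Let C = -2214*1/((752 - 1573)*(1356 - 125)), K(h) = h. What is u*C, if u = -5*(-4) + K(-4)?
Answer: 35424/1010651 ≈ 0.035051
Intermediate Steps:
C = 2214/1010651 (C = -2214/((-821*1231)) = -2214/(-1010651) = -2214*(-1/1010651) = 2214/1010651 ≈ 0.0021907)
u = 16 (u = -5*(-4) - 4 = 20 - 4 = 16)
u*C = 16*(2214/1010651) = 35424/1010651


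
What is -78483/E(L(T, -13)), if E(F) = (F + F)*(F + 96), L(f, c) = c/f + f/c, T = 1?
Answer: 13263627/366520 ≈ 36.188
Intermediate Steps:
E(F) = 2*F*(96 + F) (E(F) = (2*F)*(96 + F) = 2*F*(96 + F))
-78483/E(L(T, -13)) = -78483*1/(2*(96 + (-13/1 + 1/(-13)))*(-13/1 + 1/(-13))) = -78483*1/(2*(96 + (-13*1 + 1*(-1/13)))*(-13*1 + 1*(-1/13))) = -78483*1/(2*(-13 - 1/13)*(96 + (-13 - 1/13))) = -78483*(-13/(340*(96 - 170/13))) = -78483/(2*(-170/13)*(1078/13)) = -78483/(-366520/169) = -78483*(-169/366520) = 13263627/366520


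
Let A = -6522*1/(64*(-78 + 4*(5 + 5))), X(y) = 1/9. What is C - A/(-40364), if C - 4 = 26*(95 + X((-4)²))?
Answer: 1094149883557/441743616 ≈ 2476.9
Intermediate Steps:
X(y) = ⅑
C = 22292/9 (C = 4 + 26*(95 + ⅑) = 4 + 26*(856/9) = 4 + 22256/9 = 22292/9 ≈ 2476.9)
A = 3261/1216 (A = -6522*1/(64*(-78 + 4*10)) = -6522*1/(64*(-78 + 40)) = -6522/((-38*64)) = -6522/(-2432) = -6522*(-1/2432) = 3261/1216 ≈ 2.6817)
C - A/(-40364) = 22292/9 - 3261/(1216*(-40364)) = 22292/9 - 3261*(-1)/(1216*40364) = 22292/9 - 1*(-3261/49082624) = 22292/9 + 3261/49082624 = 1094149883557/441743616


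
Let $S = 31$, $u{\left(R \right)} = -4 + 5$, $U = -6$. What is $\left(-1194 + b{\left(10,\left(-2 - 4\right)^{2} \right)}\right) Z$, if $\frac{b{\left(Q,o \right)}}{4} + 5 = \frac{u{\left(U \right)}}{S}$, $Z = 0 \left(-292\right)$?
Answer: $0$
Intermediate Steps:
$u{\left(R \right)} = 1$
$Z = 0$
$b{\left(Q,o \right)} = - \frac{616}{31}$ ($b{\left(Q,o \right)} = -20 + 4 \cdot 1 \cdot \frac{1}{31} = -20 + 4 \cdot \frac{1}{31} = -20 + \frac{4}{31} = - \frac{616}{31}$)
$\left(-1194 + b{\left(10,\left(-2 - 4\right)^{2} \right)}\right) Z = \left(-1194 - \frac{616}{31}\right) 0 = \left(- \frac{37630}{31}\right) 0 = 0$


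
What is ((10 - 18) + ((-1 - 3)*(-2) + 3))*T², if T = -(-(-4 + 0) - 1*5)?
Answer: 3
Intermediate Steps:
T = 1 (T = -(-1*(-4) - 5) = -(4 - 5) = -1*(-1) = 1)
((10 - 18) + ((-1 - 3)*(-2) + 3))*T² = ((10 - 18) + ((-1 - 3)*(-2) + 3))*1² = (-8 + (-4*(-2) + 3))*1 = (-8 + (8 + 3))*1 = (-8 + 11)*1 = 3*1 = 3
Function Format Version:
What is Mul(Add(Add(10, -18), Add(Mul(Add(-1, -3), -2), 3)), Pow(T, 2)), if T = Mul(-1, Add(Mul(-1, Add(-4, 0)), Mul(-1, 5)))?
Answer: 3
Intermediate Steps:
T = 1 (T = Mul(-1, Add(Mul(-1, -4), -5)) = Mul(-1, Add(4, -5)) = Mul(-1, -1) = 1)
Mul(Add(Add(10, -18), Add(Mul(Add(-1, -3), -2), 3)), Pow(T, 2)) = Mul(Add(Add(10, -18), Add(Mul(Add(-1, -3), -2), 3)), Pow(1, 2)) = Mul(Add(-8, Add(Mul(-4, -2), 3)), 1) = Mul(Add(-8, Add(8, 3)), 1) = Mul(Add(-8, 11), 1) = Mul(3, 1) = 3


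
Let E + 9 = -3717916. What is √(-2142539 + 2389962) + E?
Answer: -3717925 + √247423 ≈ -3.7174e+6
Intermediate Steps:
E = -3717925 (E = -9 - 3717916 = -3717925)
√(-2142539 + 2389962) + E = √(-2142539 + 2389962) - 3717925 = √247423 - 3717925 = -3717925 + √247423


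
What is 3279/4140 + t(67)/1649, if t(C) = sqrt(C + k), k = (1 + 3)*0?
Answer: 1093/1380 + sqrt(67)/1649 ≈ 0.79699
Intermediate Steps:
k = 0 (k = 4*0 = 0)
t(C) = sqrt(C) (t(C) = sqrt(C + 0) = sqrt(C))
3279/4140 + t(67)/1649 = 3279/4140 + sqrt(67)/1649 = 3279*(1/4140) + sqrt(67)*(1/1649) = 1093/1380 + sqrt(67)/1649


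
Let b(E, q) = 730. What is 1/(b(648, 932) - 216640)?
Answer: -1/215910 ≈ -4.6316e-6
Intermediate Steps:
1/(b(648, 932) - 216640) = 1/(730 - 216640) = 1/(-215910) = -1/215910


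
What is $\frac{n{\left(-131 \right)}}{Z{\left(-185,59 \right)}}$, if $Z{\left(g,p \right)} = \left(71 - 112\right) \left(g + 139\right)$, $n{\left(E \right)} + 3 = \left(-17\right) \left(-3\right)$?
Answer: $\frac{24}{943} \approx 0.025451$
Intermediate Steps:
$n{\left(E \right)} = 48$ ($n{\left(E \right)} = -3 - -51 = -3 + 51 = 48$)
$Z{\left(g,p \right)} = -5699 - 41 g$ ($Z{\left(g,p \right)} = - 41 \left(139 + g\right) = -5699 - 41 g$)
$\frac{n{\left(-131 \right)}}{Z{\left(-185,59 \right)}} = \frac{48}{-5699 - -7585} = \frac{48}{-5699 + 7585} = \frac{48}{1886} = 48 \cdot \frac{1}{1886} = \frac{24}{943}$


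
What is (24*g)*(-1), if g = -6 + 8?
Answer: -48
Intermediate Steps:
g = 2
(24*g)*(-1) = (24*2)*(-1) = 48*(-1) = -48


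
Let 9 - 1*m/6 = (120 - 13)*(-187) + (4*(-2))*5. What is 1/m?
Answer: 1/120348 ≈ 8.3092e-6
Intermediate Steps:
m = 120348 (m = 54 - 6*((120 - 13)*(-187) + (4*(-2))*5) = 54 - 6*(107*(-187) - 8*5) = 54 - 6*(-20009 - 40) = 54 - 6*(-20049) = 54 + 120294 = 120348)
1/m = 1/120348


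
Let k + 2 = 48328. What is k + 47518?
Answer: 95844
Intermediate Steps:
k = 48326 (k = -2 + 48328 = 48326)
k + 47518 = 48326 + 47518 = 95844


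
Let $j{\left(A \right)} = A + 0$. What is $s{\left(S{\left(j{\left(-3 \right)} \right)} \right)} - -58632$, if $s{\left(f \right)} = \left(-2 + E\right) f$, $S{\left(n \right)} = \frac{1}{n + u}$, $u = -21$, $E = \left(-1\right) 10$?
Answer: $\frac{117265}{2} \approx 58633.0$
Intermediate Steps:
$E = -10$
$j{\left(A \right)} = A$
$S{\left(n \right)} = \frac{1}{-21 + n}$ ($S{\left(n \right)} = \frac{1}{n - 21} = \frac{1}{-21 + n}$)
$s{\left(f \right)} = - 12 f$ ($s{\left(f \right)} = \left(-2 - 10\right) f = - 12 f$)
$s{\left(S{\left(j{\left(-3 \right)} \right)} \right)} - -58632 = - \frac{12}{-21 - 3} - -58632 = - \frac{12}{-24} + 58632 = \left(-12\right) \left(- \frac{1}{24}\right) + 58632 = \frac{1}{2} + 58632 = \frac{117265}{2}$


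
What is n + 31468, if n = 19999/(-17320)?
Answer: 545005761/17320 ≈ 31467.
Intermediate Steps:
n = -19999/17320 (n = 19999*(-1/17320) = -19999/17320 ≈ -1.1547)
n + 31468 = -19999/17320 + 31468 = 545005761/17320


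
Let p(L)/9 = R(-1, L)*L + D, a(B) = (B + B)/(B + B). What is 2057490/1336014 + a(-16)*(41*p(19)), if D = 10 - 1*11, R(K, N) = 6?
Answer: 3094990736/74223 ≈ 41699.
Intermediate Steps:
a(B) = 1 (a(B) = (2*B)/((2*B)) = (2*B)*(1/(2*B)) = 1)
D = -1 (D = 10 - 11 = -1)
p(L) = -9 + 54*L (p(L) = 9*(6*L - 1) = 9*(-1 + 6*L) = -9 + 54*L)
2057490/1336014 + a(-16)*(41*p(19)) = 2057490/1336014 + 1*(41*(-9 + 54*19)) = 2057490*(1/1336014) + 1*(41*(-9 + 1026)) = 114305/74223 + 1*(41*1017) = 114305/74223 + 1*41697 = 114305/74223 + 41697 = 3094990736/74223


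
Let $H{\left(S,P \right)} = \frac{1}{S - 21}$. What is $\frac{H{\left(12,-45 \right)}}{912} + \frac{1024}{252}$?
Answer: $\frac{233465}{57456} \approx 4.0634$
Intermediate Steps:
$H{\left(S,P \right)} = \frac{1}{-21 + S}$ ($H{\left(S,P \right)} = \frac{1}{S - 21} = \frac{1}{-21 + S}$)
$\frac{H{\left(12,-45 \right)}}{912} + \frac{1024}{252} = \frac{1}{\left(-21 + 12\right) 912} + \frac{1024}{252} = \frac{1}{-9} \cdot \frac{1}{912} + 1024 \cdot \frac{1}{252} = \left(- \frac{1}{9}\right) \frac{1}{912} + \frac{256}{63} = - \frac{1}{8208} + \frac{256}{63} = \frac{233465}{57456}$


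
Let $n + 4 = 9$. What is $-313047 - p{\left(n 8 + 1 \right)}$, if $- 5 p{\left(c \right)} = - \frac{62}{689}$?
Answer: $- \frac{1078446977}{3445} \approx -3.1305 \cdot 10^{5}$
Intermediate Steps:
$n = 5$ ($n = -4 + 9 = 5$)
$p{\left(c \right)} = \frac{62}{3445}$ ($p{\left(c \right)} = - \frac{\left(-62\right) \frac{1}{689}}{5} = \left(- \frac{1}{5}\right) \left(- \frac{62}{689}\right) = \frac{62}{3445}$)
$-313047 - p{\left(n 8 + 1 \right)} = -313047 - \frac{62}{3445} = - \frac{1078446977}{3445}$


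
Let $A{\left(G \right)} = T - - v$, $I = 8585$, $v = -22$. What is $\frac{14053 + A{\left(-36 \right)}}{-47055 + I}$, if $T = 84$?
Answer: $- \frac{2823}{7694} \approx -0.36691$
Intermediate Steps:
$A{\left(G \right)} = 62$ ($A{\left(G \right)} = 84 - \left(-1\right) \left(-22\right) = 84 - 22 = 62$)
$\frac{14053 + A{\left(-36 \right)}}{-47055 + I} = \frac{14053 + 62}{-47055 + 8585} = \frac{14115}{-38470} = 14115 \left(- \frac{1}{38470}\right) = - \frac{2823}{7694}$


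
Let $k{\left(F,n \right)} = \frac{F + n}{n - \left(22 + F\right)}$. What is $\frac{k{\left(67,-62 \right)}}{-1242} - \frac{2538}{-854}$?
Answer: $\frac{237992933}{80080434} \approx 2.9719$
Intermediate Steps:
$k{\left(F,n \right)} = \frac{F + n}{-22 + n - F}$
$\frac{k{\left(67,-62 \right)}}{-1242} - \frac{2538}{-854} = \frac{\frac{1}{-22 - 62 - 67} \left(67 - 62\right)}{-1242} - \frac{2538}{-854} = \frac{1}{-22 - 62 - 67} \cdot 5 \left(- \frac{1}{1242}\right) - - \frac{1269}{427} = \frac{1}{-151} \cdot 5 \left(- \frac{1}{1242}\right) + \frac{1269}{427} = \left(- \frac{1}{151}\right) 5 \left(- \frac{1}{1242}\right) + \frac{1269}{427} = \left(- \frac{5}{151}\right) \left(- \frac{1}{1242}\right) + \frac{1269}{427} = \frac{5}{187542} + \frac{1269}{427} = \frac{237992933}{80080434}$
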